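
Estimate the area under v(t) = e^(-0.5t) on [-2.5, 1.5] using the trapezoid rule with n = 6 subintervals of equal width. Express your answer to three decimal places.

Δt = (1.5 − (-2.5))/6 = 2/3.
v(-2.5) ≈ 3.490, v(-11/6) ≈ 2.501, v(-7/6) ≈ 1.792, v(-0.5) ≈ 1.284, v(1/6) ≈ 0.920, v(5/6) ≈ 0.659, v(1.5) ≈ 0.472.
T_6 = (Δt/2)·[v(t_0) + 2v(t_1) + ... + 2v(t_{5}) + v(t_6)].
Sum ≈ 6.092.

6.092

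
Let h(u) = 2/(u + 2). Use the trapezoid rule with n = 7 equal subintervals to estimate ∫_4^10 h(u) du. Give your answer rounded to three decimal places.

1.389

Δu = (10 − 4)/7 = 6/7.
h(4) = 1/3, h(34/7) = 7/24, h(40/7) = 7/27, h(46/7) = 7/30, h(52/7) = 7/33, h(58/7) = 7/36, h(64/7) = 7/39, h(10) = 1/6.
T_7 = (Δu/2)·[h(u_0) + 2h(u_1) + ... + 2h(u_{6}) + h(u_7)].
Sum ≈ 1.389.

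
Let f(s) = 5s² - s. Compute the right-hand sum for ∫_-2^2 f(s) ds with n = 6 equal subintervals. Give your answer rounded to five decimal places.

26.81481

Δs = (2 − (-2))/6 = 2/3.
Right endpoints: -4/3, -2/3, 0, 2/3, 4/3, 2.
f(-4/3) = 92/9, f(-2/3) = 26/9, f(0) = 0, f(2/3) = 14/9, f(4/3) = 68/9, f(2) = 18.
Sum = Δs · [f(-4/3) + f(-2/3) + f(0) + ...].
Sum ≈ 26.81481.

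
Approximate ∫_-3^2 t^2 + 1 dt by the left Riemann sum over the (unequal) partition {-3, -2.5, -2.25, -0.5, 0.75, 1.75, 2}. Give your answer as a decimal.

21.5625

Subinterval widths: 0.5, 0.25, 1.75, 1.25, 1, 0.25.
Left endpoints: -3, -2.5, -2.25, -0.5, 0.75, 1.75.
f(-3) = 10, f(-2.5) = 7.25, f(-2.25) = 6.0625, f(-0.5) = 1.25, f(0.75) = 1.5625, f(1.75) = 4.0625.
Sum = Σ Δt_i · f(t_i).
Sum = 21.5625.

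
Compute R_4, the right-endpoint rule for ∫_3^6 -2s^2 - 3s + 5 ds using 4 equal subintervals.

-175.6875

Δs = (6 − 3)/4 = 0.75.
Right endpoints: 3.75, 4.5, 5.25, 6.
f(3.75) = -34.375, f(4.5) = -49, f(5.25) = -65.875, f(6) = -85.
Sum = Δs · [f(3.75) + f(4.5) + f(5.25) + f(6)].
Sum = -175.6875.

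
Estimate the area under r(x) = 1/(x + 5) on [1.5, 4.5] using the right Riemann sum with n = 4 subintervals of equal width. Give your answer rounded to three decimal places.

Δx = (4.5 − 1.5)/4 = 0.75.
Right endpoints: 2.25, 3, 3.75, 4.5.
r(2.25) = 4/29, r(3) = 0.125, r(3.75) = 4/35, r(4.5) = 2/19.
Sum = Δx · [r(2.25) + r(3) + r(3.75) + r(4.5)].
Sum ≈ 0.362.

0.362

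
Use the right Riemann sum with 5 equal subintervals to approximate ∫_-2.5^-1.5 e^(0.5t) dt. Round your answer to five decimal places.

0.39062

Δt = (-1.5 − (-2.5))/5 = 0.2.
Right endpoints: -2.3, -2.1, -1.9, -1.7, -1.5.
f(-2.3) ≈ 0.31664, f(-2.1) ≈ 0.34994, f(-1.9) ≈ 0.38674, f(-1.7) ≈ 0.42741, f(-1.5) ≈ 0.47237.
Sum = Δt · [f(-2.3) + f(-2.1) + f(-1.9) + f(-1.7) + f(-1.5)].
Sum ≈ 0.39062.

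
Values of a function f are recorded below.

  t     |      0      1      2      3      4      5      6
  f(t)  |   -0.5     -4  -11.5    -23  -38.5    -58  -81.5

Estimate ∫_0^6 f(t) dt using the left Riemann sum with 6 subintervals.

Δt = 1.
Sum = 1·[(-0.5) + (-4) + (-11.5) + (-23) + (-38.5) + (-58)] = -135.5.

-135.5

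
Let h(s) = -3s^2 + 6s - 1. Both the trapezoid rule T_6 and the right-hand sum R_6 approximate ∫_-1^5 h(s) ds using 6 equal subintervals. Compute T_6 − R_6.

T_6 = -63.
R_6 = -81.
T_6 − R_6 = 18.

18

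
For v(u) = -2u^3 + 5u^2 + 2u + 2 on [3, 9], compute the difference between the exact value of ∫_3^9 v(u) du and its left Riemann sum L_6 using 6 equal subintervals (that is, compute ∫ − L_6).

-485

Exact integral: ∫_3^9 v(u) du = -1986.
L_6 = -1501.
Error = -1986 − (-1501) = -485.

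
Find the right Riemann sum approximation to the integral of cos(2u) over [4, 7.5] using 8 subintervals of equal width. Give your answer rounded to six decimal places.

-0.292932

Δu = (7.5 − 4)/8 = 0.4375.
Right endpoints: 4.4375, 4.875, 5.3125, 5.75, 6.1875, 6.625, 7.0625, 7.5.
f(4.4375) ≈ -0.852641, f(4.875) ≈ -0.947580, f(5.3125) ≈ -0.362151, f(5.75) ≈ 0.483305, f(6.1875) ≈ 0.981744, f(6.625) ≈ 0.775285, f(7.0625) ≈ 0.012167, f(7.5) ≈ -0.759688.
Sum = Δu · [f(4.4375) + f(4.875) + f(5.3125) + ...].
Sum ≈ -0.292932.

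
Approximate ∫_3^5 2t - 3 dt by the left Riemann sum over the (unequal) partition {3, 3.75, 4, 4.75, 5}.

8.75

Subinterval widths: 0.75, 0.25, 0.75, 0.25.
Left endpoints: 3, 3.75, 4, 4.75.
f(3) = 3, f(3.75) = 4.5, f(4) = 5, f(4.75) = 6.5.
Sum = Σ Δt_i · f(t_i).
Sum = 8.75.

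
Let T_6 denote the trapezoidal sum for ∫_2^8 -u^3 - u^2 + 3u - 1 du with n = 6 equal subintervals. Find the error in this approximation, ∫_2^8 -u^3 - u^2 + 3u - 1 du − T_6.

16

Exact integral: ∫_2^8 f(u) du = -1104.
T_6 = -1120.
Error = -1104 − (-1120) = 16.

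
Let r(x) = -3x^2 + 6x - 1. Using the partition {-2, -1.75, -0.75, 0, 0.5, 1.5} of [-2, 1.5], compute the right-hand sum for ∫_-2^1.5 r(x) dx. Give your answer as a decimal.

Subinterval widths: 0.25, 1, 0.75, 0.5, 1.
Right endpoints: -1.75, -0.75, 0, 0.5, 1.5.
r(-1.75) = -20.6875, r(-0.75) = -7.1875, r(0) = -1, r(0.5) = 1.25, r(1.5) = 1.25.
Sum = Σ Δx_i · r(x_i).
Sum = -11.234375.

-11.234375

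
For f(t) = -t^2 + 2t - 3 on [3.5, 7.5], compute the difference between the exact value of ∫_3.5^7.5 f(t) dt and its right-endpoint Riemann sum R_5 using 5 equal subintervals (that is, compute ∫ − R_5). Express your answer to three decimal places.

14.827

Exact integral: ∫_3.5^7.5 f(t) dt ≈ -94.33333.
R_5 = -109.16.
Error ≈ -94.33333 − (-109.16) ≈ 14.827.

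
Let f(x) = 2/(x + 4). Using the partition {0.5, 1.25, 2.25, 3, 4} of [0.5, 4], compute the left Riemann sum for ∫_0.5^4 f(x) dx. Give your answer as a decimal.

1.24

Subinterval widths: 0.75, 1, 0.75, 1.
Left endpoints: 0.5, 1.25, 2.25, 3.
f(0.5) = 4/9, f(1.25) = 8/21, f(2.25) = 0.32, f(3) = 2/7.
Sum = Σ Δx_i · f(x_i).
Sum = 1.24.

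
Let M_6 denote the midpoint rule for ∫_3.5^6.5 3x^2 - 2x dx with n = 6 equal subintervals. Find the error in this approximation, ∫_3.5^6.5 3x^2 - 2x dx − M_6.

Exact integral: ∫_3.5^6.5 f(x) dx = 201.75.
M_6 = 201.5625.
Error = 201.75 − 201.5625 = 0.1875.

0.1875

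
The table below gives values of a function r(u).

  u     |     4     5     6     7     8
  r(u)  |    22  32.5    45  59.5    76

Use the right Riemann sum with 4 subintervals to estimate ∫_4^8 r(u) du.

Δu = 1.
Sum = 1·[32.5 + 45 + 59.5 + 76] = 213.

213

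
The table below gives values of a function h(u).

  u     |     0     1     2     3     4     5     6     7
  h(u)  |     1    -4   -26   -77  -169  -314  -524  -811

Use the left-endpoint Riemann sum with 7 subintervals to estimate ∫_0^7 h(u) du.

-1113

Δu = 1.
Sum = 1·[1 + (-4) + (-26) + (-77) + (-169) + (-314) + (-524)] = -1113.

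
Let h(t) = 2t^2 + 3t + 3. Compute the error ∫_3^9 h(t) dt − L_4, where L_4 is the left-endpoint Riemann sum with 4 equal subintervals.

117

Exact integral: ∫_3^9 h(t) dt = 594.
L_4 = 477.
Error = 594 − 477 = 117.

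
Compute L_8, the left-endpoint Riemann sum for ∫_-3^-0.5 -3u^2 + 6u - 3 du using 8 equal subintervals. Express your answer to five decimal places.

-67.19238

Δu = (-0.5 − (-3))/8 = 0.3125.
Left endpoints: -3, -2.6875, -2.375, -2.0625, -1.75, -1.4375, -1.125, -0.8125.
f(-3) = -48, f(-2.6875) = -40.79296875, f(-2.375) = -34.171875, f(-2.0625) = -28.13671875, f(-1.75) = -22.6875, f(-1.4375) = -17.82421875, f(-1.125) = -13.546875, f(-0.8125) = -9.85546875.
Sum = Δu · [f(-3) + f(-2.6875) + f(-2.375) + ...].
Sum ≈ -67.19238.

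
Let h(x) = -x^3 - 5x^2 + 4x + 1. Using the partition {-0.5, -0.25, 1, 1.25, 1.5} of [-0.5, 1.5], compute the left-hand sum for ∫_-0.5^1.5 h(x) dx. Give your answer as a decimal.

Subinterval widths: 0.25, 1.25, 0.25, 0.25.
Left endpoints: -0.5, -0.25, 1, 1.25.
h(-0.5) = -2.125, h(-0.25) = -0.296875, h(1) = -1, h(1.25) = -3.765625.
Sum = Σ Δx_i · h(x_i).
Sum = -2.09375.

-2.09375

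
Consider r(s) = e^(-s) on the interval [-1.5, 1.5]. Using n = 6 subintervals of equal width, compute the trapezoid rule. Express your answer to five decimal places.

4.34691

Δs = (1.5 − (-1.5))/6 = 0.5.
r(-1.5) ≈ 4.48169, r(-1) ≈ 2.71828, r(-0.5) ≈ 1.64872, r(0) ≈ 1.00000, r(0.5) ≈ 0.60653, r(1) ≈ 0.36788, r(1.5) ≈ 0.22313.
T_6 = (Δs/2)·[r(s_0) + 2r(s_1) + ... + 2r(s_{5}) + r(s_6)].
Sum ≈ 4.34691.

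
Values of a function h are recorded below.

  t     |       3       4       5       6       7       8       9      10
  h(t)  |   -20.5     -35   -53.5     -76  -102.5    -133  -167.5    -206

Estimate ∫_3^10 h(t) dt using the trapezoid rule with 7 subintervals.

Δt = 1.
T_7 = (1/2)·[(-20.5) + 2·(-35) + 2·(-53.5) + 2·(-76) + 2·(-102.5) + 2·(-133) + 2·(-167.5) + (-206)] = -680.75.

-680.75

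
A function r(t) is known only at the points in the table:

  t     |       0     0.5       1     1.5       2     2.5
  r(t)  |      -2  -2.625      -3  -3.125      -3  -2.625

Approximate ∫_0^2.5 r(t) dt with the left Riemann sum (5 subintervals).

Δt = 0.5.
Sum = 0.5·[(-2) + (-2.625) + (-3) + (-3.125) + (-3)] = -6.875.

-6.875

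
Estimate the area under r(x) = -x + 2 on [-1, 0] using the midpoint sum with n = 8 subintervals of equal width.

2.5

Δx = (0 − (-1))/8 = 0.125.
Midpoints: -0.9375, -0.8125, -0.6875, -0.5625, -0.4375, -0.3125, -0.1875, -0.0625.
r(-0.9375) = 2.9375, r(-0.8125) = 2.8125, r(-0.6875) = 2.6875, r(-0.5625) = 2.5625, r(-0.4375) = 2.4375, r(-0.3125) = 2.3125, r(-0.1875) = 2.1875, r(-0.0625) = 2.0625.
Sum = Δx · [r(-0.9375) + r(-0.8125) + r(-0.6875) + ...].
Sum = 2.5.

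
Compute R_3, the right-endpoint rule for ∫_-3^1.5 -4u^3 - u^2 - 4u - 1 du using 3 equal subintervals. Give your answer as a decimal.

Δu = (1.5 − (-3))/3 = 1.5.
Right endpoints: -1.5, 0, 1.5.
f(-1.5) = 16.25, f(0) = -1, f(1.5) = -22.75.
Sum = Δu · [f(-1.5) + f(0) + f(1.5)].
Sum = -11.25.

-11.25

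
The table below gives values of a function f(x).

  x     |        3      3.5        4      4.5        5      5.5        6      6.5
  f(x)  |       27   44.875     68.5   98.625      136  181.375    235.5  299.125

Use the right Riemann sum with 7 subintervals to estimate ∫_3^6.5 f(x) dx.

Δx = 0.5.
Sum = 0.5·[44.875 + 68.5 + 98.625 + 136 + 181.375 + 235.5 + 299.125] = 532.

532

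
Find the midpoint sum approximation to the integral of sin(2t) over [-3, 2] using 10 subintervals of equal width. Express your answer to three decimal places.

Δt = (2 − (-3))/10 = 0.5.
Midpoints: -2.75, -2.25, -1.75, -1.25, -0.75, -0.25, 0.25, 0.75, 1.25, 1.75.
f(-2.75) ≈ 0.706, f(-2.25) ≈ 0.978, f(-1.75) ≈ 0.351, f(-1.25) ≈ -0.598, f(-0.75) ≈ -0.997, f(-0.25) ≈ -0.479, f(0.25) ≈ 0.479, f(0.75) ≈ 0.997, f(1.25) ≈ 0.598, f(1.75) ≈ -0.351.
Sum = Δt · [f(-2.75) + f(-2.25) + f(-1.75) + ...].
Sum ≈ 0.842.

0.842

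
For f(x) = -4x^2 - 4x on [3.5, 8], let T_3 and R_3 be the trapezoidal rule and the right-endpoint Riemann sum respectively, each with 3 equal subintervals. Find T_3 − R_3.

T_3 = -735.75.
R_3 = -904.5.
T_3 − R_3 = 168.75.

168.75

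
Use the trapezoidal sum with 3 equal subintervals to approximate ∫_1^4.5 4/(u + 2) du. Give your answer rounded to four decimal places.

Δu = (4.5 − 1)/3 = 7/6.
f(1) = 4/3, f(13/6) = 0.96, f(10/3) = 0.75, f(4.5) = 8/13.
T_3 = (Δu/2)·[f(u_0) + 2f(u_1) + 2f(u_2) + f(u_3)].
Sum ≈ 3.1318.

3.1318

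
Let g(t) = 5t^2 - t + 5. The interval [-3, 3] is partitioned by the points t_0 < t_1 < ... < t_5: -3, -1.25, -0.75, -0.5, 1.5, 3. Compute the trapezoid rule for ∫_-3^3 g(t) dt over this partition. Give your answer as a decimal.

134.0625

Subinterval widths: 1.75, 0.5, 0.25, 2, 1.5.
g(-3) = 53, g(-1.25) = 14.0625, g(-0.75) = 8.5625, g(-0.5) = 6.75, g(1.5) = 14.75, g(3) = 47.
On each subinterval the trapezoid contributes (Δt_i/2)·[g(t_{i-1}) + g(t_i)].
Sum = 134.0625.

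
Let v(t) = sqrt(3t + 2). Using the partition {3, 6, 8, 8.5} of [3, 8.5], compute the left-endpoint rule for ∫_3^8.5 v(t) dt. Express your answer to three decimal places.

Subinterval widths: 3, 2, 0.5.
Left endpoints: 3, 6, 8.
v(3) ≈ 3.317, v(6) ≈ 4.472, v(8) ≈ 5.099.
Sum = Σ Δt_i · v(t_i).
Sum ≈ 21.444.

21.444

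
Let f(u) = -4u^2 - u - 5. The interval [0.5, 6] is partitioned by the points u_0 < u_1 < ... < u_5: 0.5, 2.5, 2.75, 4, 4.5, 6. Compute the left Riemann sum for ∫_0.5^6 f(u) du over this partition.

Subinterval widths: 2, 0.25, 1.25, 0.5, 1.5.
Left endpoints: 0.5, 2.5, 2.75, 4, 4.5.
f(0.5) = -6.5, f(2.5) = -32.5, f(2.75) = -38, f(4) = -73, f(4.5) = -90.5.
Sum = Σ Δu_i · f(u_i).
Sum = -240.875.

-240.875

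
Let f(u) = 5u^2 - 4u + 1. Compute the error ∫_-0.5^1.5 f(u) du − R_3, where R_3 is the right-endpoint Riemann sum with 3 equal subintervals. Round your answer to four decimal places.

Exact integral: ∫_-0.5^1.5 f(u) du ≈ 3.833333.
R_3 ≈ 5.240741.
Error ≈ 3.833333 − 5.240741 ≈ -1.4074.

-1.4074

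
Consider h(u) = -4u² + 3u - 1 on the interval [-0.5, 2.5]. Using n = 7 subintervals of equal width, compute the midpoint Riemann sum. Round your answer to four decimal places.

Δu = (2.5 − (-0.5))/7 = 3/7.
Midpoints: -2/7, 1/7, 4/7, 1, 10/7, 13/7, 16/7.
h(-2/7) = -107/49, h(1/7) = -32/49, h(4/7) = -29/49, h(1) = -2, h(10/7) = -239/49, h(13/7) = -452/49, h(16/7) = -737/49.
Sum = Δu · [h(-2/7) + h(1/7) + h(4/7) + ...].
Sum ≈ -14.8163.

-14.8163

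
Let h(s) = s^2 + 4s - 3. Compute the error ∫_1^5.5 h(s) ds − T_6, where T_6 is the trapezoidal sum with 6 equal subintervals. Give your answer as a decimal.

-0.421875

Exact integral: ∫_1^5.5 h(s) ds = 100.125.
T_6 = 100.546875.
Error = 100.125 − 100.546875 = -0.421875.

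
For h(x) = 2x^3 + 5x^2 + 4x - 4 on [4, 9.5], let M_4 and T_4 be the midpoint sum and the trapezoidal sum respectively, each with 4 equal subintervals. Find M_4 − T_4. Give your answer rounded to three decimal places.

-118.282

M_4 ≈ 5353.89551.
T_4 ≈ 5472.17773.
M_4 − T_4 ≈ -118.282.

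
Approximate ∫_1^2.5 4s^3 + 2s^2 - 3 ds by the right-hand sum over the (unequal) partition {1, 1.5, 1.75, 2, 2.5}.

Subinterval widths: 0.5, 0.25, 0.25, 0.5.
Right endpoints: 1.5, 1.75, 2, 2.5.
f(1.5) = 15, f(1.75) = 24.5625, f(2) = 37, f(2.5) = 72.
Sum = Σ Δs_i · f(s_i).
Sum = 58.890625.

58.890625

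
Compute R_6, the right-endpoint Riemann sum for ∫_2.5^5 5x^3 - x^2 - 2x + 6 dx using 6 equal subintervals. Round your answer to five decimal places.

805.19459

Δx = (5 − 2.5)/6 = 5/12.
Right endpoints: 35/12, 10/3, 3.75, 25/6, 55/12, 5.
f(35/12) = 199963/1728, f(10/3) = 4682/27, f(3.75) = 248.109375, f(25/6) = 73871/216, f(55/12) = 790103/1728, f(5) = 596.
Sum = Δx · [f(35/12) + f(10/3) + f(3.75) + ...].
Sum ≈ 805.19459.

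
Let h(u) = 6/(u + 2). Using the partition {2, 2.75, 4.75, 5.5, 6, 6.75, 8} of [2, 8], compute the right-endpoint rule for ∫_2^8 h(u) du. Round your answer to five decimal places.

4.96443

Subinterval widths: 0.75, 2, 0.75, 0.5, 0.75, 1.25.
Right endpoints: 2.75, 4.75, 5.5, 6, 6.75, 8.
h(2.75) = 24/19, h(4.75) = 8/9, h(5.5) = 0.8, h(6) = 0.75, h(6.75) = 24/35, h(8) = 0.6.
Sum = Σ Δu_i · h(u_i).
Sum ≈ 4.96443.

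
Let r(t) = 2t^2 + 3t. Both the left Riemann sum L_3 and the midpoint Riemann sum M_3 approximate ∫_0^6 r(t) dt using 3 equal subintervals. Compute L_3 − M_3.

L_3 = 116.
M_3 = 194.
L_3 − M_3 = -78.

-78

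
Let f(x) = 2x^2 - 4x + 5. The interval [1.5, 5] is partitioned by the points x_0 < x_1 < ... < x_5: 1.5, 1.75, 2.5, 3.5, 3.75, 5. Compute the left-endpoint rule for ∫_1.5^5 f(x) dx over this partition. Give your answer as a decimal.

Subinterval widths: 0.25, 0.75, 1, 0.25, 1.25.
Left endpoints: 1.5, 1.75, 2.5, 3.5, 3.75.
f(1.5) = 3.5, f(1.75) = 4.125, f(2.5) = 7.5, f(3.5) = 15.5, f(3.75) = 18.125.
Sum = Σ Δx_i · f(x_i).
Sum = 38.

38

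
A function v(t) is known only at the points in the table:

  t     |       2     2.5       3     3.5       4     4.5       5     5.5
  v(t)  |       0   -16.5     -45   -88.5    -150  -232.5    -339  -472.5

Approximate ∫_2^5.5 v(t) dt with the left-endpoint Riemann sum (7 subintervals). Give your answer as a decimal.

Δt = 0.5.
Sum = 0.5·[0 + (-16.5) + (-45) + (-88.5) + (-150) + (-232.5) + (-339)] = -435.75.

-435.75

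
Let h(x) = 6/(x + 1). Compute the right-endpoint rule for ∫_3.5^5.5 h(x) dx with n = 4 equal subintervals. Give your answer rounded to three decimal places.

Δx = (5.5 − 3.5)/4 = 0.5.
Right endpoints: 4, 4.5, 5, 5.5.
h(4) = 1.2, h(4.5) = 12/11, h(5) = 1, h(5.5) = 12/13.
Sum = Δx · [h(4) + h(4.5) + h(5) + h(5.5)].
Sum ≈ 2.107.

2.107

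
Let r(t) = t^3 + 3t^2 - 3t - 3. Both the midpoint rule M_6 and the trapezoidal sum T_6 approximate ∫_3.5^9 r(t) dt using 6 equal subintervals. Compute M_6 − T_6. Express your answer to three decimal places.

-25.130

M_6 ≈ 2160.85786.
T_6 ≈ 2185.98741.
M_6 − T_6 ≈ -25.130.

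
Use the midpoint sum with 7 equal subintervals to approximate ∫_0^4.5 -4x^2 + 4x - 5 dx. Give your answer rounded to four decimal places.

-102.8801

Δx = (4.5 − 0)/7 = 9/14.
Midpoints: 9/28, 27/28, 45/28, 2.25, 81/28, 99/28, 117/28.
f(9/28) = -809/196, f(27/28) = -953/196, f(45/28) = -1745/196, f(2.25) = -16.25, f(81/28) = -5273/196, f(99/28) = -8009/196, f(117/28) = -11393/196.
Sum = Δx · [f(9/28) + f(27/28) + f(45/28) + ...].
Sum ≈ -102.8801.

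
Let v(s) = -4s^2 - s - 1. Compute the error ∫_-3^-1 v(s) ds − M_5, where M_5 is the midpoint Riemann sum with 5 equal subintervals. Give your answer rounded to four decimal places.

Exact integral: ∫_-3^-1 v(s) ds ≈ -32.666667.
M_5 = -32.56.
Error ≈ -32.666667 − (-32.56) ≈ -0.1067.

-0.1067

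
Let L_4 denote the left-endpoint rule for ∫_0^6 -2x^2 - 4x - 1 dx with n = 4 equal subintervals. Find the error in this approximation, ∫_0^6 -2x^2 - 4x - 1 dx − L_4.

-67.5

Exact integral: ∫_0^6 f(x) dx = -222.
L_4 = -154.5.
Error = -222 − (-154.5) = -67.5.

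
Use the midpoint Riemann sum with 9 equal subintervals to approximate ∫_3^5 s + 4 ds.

16

Δs = (5 − 3)/9 = 2/9.
Midpoints: 28/9, 10/3, 32/9, 34/9, 4, 38/9, 40/9, 14/3, 44/9.
f(28/9) = 64/9, f(10/3) = 22/3, f(32/9) = 68/9, f(34/9) = 70/9, f(4) = 8, f(38/9) = 74/9, f(40/9) = 76/9, f(14/3) = 26/3, f(44/9) = 80/9.
Sum = Δs · [f(28/9) + f(10/3) + f(32/9) + ...].
Sum = 16.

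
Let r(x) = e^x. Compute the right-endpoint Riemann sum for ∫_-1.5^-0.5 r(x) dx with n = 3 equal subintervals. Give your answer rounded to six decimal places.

Δx = (-0.5 − (-1.5))/3 = 1/3.
Right endpoints: -7/6, -5/6, -0.5.
r(-7/6) ≈ 0.311403, r(-5/6) ≈ 0.434598, r(-0.5) ≈ 0.606531.
Sum = Δx · [r(-7/6) + r(-5/6) + r(-0.5)].
Sum ≈ 0.450844.

0.450844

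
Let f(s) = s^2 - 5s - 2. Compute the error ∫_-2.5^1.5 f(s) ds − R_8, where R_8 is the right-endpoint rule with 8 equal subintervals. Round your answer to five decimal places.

5.83333

Exact integral: ∫_-2.5^1.5 f(s) ds ≈ 8.3333333.
R_8 = 2.5.
Error ≈ 8.3333333 − 2.5 ≈ 5.83333.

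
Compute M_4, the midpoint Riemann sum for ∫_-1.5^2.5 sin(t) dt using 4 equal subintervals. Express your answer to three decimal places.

0.909

Δt = (2.5 − (-1.5))/4 = 1.
Midpoints: -1, 0, 1, 2.
f(-1) ≈ -0.841, f(0) ≈ 0.000, f(1) ≈ 0.841, f(2) ≈ 0.909.
Sum = Δt · [f(-1) + f(0) + f(1) + f(2)].
Sum ≈ 0.909.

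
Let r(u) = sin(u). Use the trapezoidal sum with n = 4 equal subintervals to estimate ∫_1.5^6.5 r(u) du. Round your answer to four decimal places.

-0.7847

Δu = (6.5 − 1.5)/4 = 1.25.
r(1.5) ≈ 0.9975, r(2.75) ≈ 0.3817, r(4) ≈ -0.7568, r(5.25) ≈ -0.8589, r(6.5) ≈ 0.2151.
T_4 = (Δu/2)·[r(u_0) + 2r(u_1) + 2r(u_2) + 2r(u_3) + r(u_4)].
Sum ≈ -0.7847.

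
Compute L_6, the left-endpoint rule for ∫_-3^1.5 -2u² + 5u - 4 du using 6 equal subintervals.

Δu = (1.5 − (-3))/6 = 0.75.
Left endpoints: -3, -2.25, -1.5, -0.75, 0, 0.75.
f(-3) = -37, f(-2.25) = -25.375, f(-1.5) = -16, f(-0.75) = -8.875, f(0) = -4, f(0.75) = -1.375.
Sum = Δu · [f(-3) + f(-2.25) + f(-1.5) + ...].
Sum = -69.46875.

-69.46875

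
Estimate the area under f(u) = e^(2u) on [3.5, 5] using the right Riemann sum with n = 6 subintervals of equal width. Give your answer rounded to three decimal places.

13298.261

Δu = (5 − 3.5)/6 = 0.25.
Right endpoints: 3.75, 4, 4.25, 4.5, 4.75, 5.
f(3.75) ≈ 1808.042, f(4) ≈ 2980.958, f(4.25) ≈ 4914.769, f(4.5) ≈ 8103.084, f(4.75) ≈ 13359.727, f(5) ≈ 22026.466.
Sum = Δu · [f(3.75) + f(4) + f(4.25) + ...].
Sum ≈ 13298.261.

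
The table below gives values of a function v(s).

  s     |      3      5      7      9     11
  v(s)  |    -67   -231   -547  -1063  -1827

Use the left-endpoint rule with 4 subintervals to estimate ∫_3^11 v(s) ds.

Δs = 2.
Sum = 2·[(-67) + (-231) + (-547) + (-1063)] = -3816.

-3816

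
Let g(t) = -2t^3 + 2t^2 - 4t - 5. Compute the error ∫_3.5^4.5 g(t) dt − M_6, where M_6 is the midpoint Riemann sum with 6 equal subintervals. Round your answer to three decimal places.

-0.051

Exact integral: ∫_3.5^4.5 g(t) dt ≈ -118.83333.
M_6 ≈ -118.78241.
Error ≈ -118.83333 − (-118.78241) ≈ -0.051.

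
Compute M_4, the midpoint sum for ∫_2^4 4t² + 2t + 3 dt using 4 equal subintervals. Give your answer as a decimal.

92.5

Δt = (4 − 2)/4 = 0.5.
Midpoints: 2.25, 2.75, 3.25, 3.75.
f(2.25) = 27.75, f(2.75) = 38.75, f(3.25) = 51.75, f(3.75) = 66.75.
Sum = Δt · [f(2.25) + f(2.75) + f(3.25) + f(3.75)].
Sum = 92.5.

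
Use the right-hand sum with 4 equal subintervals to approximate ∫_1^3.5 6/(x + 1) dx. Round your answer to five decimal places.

4.38349

Δx = (3.5 − 1)/4 = 0.625.
Right endpoints: 1.625, 2.25, 2.875, 3.5.
f(1.625) = 16/7, f(2.25) = 24/13, f(2.875) = 48/31, f(3.5) = 4/3.
Sum = Δx · [f(1.625) + f(2.25) + f(2.875) + f(3.5)].
Sum ≈ 4.38349.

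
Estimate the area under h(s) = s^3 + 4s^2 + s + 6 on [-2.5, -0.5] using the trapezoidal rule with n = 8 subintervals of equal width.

19.90625

Δs = (-0.5 − (-2.5))/8 = 0.25.
h(-2.5) = 12.875, h(-2.25) = 12.609375, h(-2) = 12, h(-1.75) = 11.140625, h(-1.5) = 10.125, h(-1.25) = 9.046875, h(-1) = 8, h(-0.75) = 7.078125, h(-0.5) = 6.375.
T_8 = (Δs/2)·[h(s_0) + 2h(s_1) + ... + 2h(s_{7}) + h(s_8)].
Sum = 19.90625.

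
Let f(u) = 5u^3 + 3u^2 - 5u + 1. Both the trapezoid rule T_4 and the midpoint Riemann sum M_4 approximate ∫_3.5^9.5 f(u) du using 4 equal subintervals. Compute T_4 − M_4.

339.1875

T_4 = 10845.375.
M_4 = 10506.1875.
T_4 − M_4 = 339.1875.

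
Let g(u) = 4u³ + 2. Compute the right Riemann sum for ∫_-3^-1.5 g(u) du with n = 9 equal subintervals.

-65.25

Δu = (-1.5 − (-3))/9 = 1/6.
Right endpoints: -17/6, -8/3, -2.5, -7/3, -13/6, -2, -11/6, -5/3, -1.5.
g(-17/6) = -4805/54, g(-8/3) = -1994/27, g(-2.5) = -60.5, g(-7/3) = -1318/27, g(-13/6) = -2089/54, g(-2) = -30, g(-11/6) = -1223/54, g(-5/3) = -446/27, g(-1.5) = -11.5.
Sum = Δu · [g(-17/6) + g(-8/3) + g(-2.5) + ...].
Sum = -65.25.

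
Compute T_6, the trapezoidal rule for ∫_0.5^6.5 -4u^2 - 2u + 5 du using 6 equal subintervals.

-382

Δu = (6.5 − 0.5)/6 = 1.
f(0.5) = 3, f(1.5) = -7, f(2.5) = -25, f(3.5) = -51, f(4.5) = -85, f(5.5) = -127, f(6.5) = -177.
T_6 = (Δu/2)·[f(u_0) + 2f(u_1) + ... + 2f(u_{5}) + f(u_6)].
Sum = -382.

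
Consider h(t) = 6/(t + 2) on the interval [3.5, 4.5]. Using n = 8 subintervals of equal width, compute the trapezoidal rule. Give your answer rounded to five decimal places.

1.00240

Δt = (4.5 − 3.5)/8 = 0.125.
h(3.5) = 12/11, h(3.625) = 16/15, h(3.75) = 24/23, h(3.875) = 48/47, h(4) = 1, h(4.125) = 48/49, h(4.25) = 0.96, h(4.375) = 16/17, h(4.5) = 12/13.
T_8 = (Δt/2)·[h(t_0) + 2h(t_1) + ... + 2h(t_{7}) + h(t_8)].
Sum ≈ 1.00240.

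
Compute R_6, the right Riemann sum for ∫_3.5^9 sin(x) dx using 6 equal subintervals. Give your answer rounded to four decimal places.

Δx = (9 − 3.5)/6 = 11/12.
Right endpoints: 53/12, 16/3, 6.25, 43/6, 97/12, 9.
f(53/12) ≈ -0.9566, f(16/3) ≈ -0.8133, f(6.25) ≈ -0.0332, f(43/6) ≈ 0.7730, f(97/12) ≈ 0.9738, f(9) ≈ 0.4121.
Sum = Δx · [f(53/12) + f(16/3) + f(6.25) + ...].
Sum ≈ 0.3261.

0.3261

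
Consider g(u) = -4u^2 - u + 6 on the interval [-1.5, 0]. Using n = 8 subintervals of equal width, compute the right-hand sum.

6.29296875

Δu = (0 − (-1.5))/8 = 0.1875.
Right endpoints: -1.3125, -1.125, -0.9375, -0.75, -0.5625, -0.375, -0.1875, 0.
g(-1.3125) = 0.421875, g(-1.125) = 2.0625, g(-0.9375) = 3.421875, g(-0.75) = 4.5, g(-0.5625) = 5.296875, g(-0.375) = 5.8125, g(-0.1875) = 6.046875, g(0) = 6.
Sum = Δu · [g(-1.3125) + g(-1.125) + g(-0.9375) + ...].
Sum = 6.29296875.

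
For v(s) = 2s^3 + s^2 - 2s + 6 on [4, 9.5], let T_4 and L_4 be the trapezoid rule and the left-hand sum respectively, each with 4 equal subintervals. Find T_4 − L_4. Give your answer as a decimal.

T_4 ≈ 4239.66211.
L_4 ≈ 3105.28711.
T_4 − L_4 = 1134.375.

1134.375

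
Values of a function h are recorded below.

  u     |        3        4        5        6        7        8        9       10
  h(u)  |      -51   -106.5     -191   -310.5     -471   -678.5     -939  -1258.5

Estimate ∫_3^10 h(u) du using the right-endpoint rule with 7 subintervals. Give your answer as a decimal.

Δu = 1.
Sum = 1·[(-106.5) + (-191) + (-310.5) + (-471) + (-678.5) + (-939) + (-1258.5)] = -3955.

-3955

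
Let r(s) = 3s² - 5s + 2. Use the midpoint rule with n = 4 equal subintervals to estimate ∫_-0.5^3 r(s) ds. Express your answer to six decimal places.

11.580078

Δs = (3 − (-0.5))/4 = 0.875.
Midpoints: -0.0625, 0.8125, 1.6875, 2.5625.
r(-0.0625) = 2.32421875, r(0.8125) = -0.08203125, r(1.6875) = 2.10546875, r(2.5625) = 8.88671875.
Sum = Δs · [r(-0.0625) + r(0.8125) + r(1.6875) + r(2.5625)].
Sum ≈ 11.580078.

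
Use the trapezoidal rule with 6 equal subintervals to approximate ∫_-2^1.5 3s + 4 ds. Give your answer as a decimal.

Δs = (1.5 − (-2))/6 = 7/12.
f(-2) = -2, f(-17/12) = -0.25, f(-5/6) = 1.5, f(-0.25) = 3.25, f(1/3) = 5, f(11/12) = 6.75, f(1.5) = 8.5.
T_6 = (Δs/2)·[f(s_0) + 2f(s_1) + ... + 2f(s_{5}) + f(s_6)].
Sum = 11.375.

11.375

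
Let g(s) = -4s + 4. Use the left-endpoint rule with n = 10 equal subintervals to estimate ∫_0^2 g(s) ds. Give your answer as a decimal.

0.8

Δs = (2 − 0)/10 = 0.2.
Left endpoints: 0, 0.2, 0.4, 0.6, 0.8, 1, 1.2, 1.4, 1.6, 1.8.
g(0) = 4, g(0.2) = 3.2, g(0.4) = 2.4, g(0.6) = 1.6, g(0.8) = 0.8, g(1) = 0, g(1.2) = -0.8, g(1.4) = -1.6, g(1.6) = -2.4, g(1.8) = -3.2.
Sum = Δs · [g(0) + g(0.2) + g(0.4) + ...].
Sum = 0.8.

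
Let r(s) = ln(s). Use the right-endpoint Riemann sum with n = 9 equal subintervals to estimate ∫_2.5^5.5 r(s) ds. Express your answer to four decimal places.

4.2148

Δs = (5.5 − 2.5)/9 = 1/3.
Right endpoints: 17/6, 19/6, 3.5, 23/6, 25/6, 4.5, 29/6, 31/6, 5.5.
r(17/6) ≈ 1.0415, r(19/6) ≈ 1.1527, r(3.5) ≈ 1.2528, r(23/6) ≈ 1.3437, r(25/6) ≈ 1.4271, r(4.5) ≈ 1.5041, r(29/6) ≈ 1.5755, r(31/6) ≈ 1.6422, r(5.5) ≈ 1.7047.
Sum = Δs · [r(17/6) + r(19/6) + r(3.5) + ...].
Sum ≈ 4.2148.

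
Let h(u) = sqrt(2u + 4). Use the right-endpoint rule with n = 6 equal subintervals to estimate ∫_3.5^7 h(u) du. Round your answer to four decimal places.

13.5631

Δu = (7 − 3.5)/6 = 7/12.
Right endpoints: 49/12, 14/3, 5.25, 35/6, 77/12, 7.
h(49/12) ≈ 3.4881, h(14/3) ≈ 3.6515, h(5.25) ≈ 3.8079, h(35/6) ≈ 3.9581, h(77/12) ≈ 4.1028, h(7) ≈ 4.2426.
Sum = Δu · [h(49/12) + h(14/3) + h(5.25) + ...].
Sum ≈ 13.5631.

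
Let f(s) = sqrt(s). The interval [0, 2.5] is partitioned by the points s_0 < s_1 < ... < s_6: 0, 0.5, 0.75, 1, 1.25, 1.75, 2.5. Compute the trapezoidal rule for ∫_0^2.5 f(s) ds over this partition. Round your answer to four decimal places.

2.5707

Subinterval widths: 0.5, 0.25, 0.25, 0.25, 0.5, 0.75.
f(0) ≈ 0.0000, f(0.5) ≈ 0.7071, f(0.75) ≈ 0.8660, f(1) ≈ 1.0000, f(1.25) ≈ 1.1180, f(1.75) ≈ 1.3229, f(2.5) ≈ 1.5811.
On each subinterval the trapezoid contributes (Δs_i/2)·[f(s_{i-1}) + f(s_i)].
Sum ≈ 2.5707.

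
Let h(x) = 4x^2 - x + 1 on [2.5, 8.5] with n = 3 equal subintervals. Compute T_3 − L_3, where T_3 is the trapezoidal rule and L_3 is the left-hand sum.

T_3 = 787.
L_3 = 529.
T_3 − L_3 = 258.

258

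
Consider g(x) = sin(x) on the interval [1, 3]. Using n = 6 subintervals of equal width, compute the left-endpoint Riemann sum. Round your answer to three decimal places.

Δx = (3 − 1)/6 = 1/3.
Left endpoints: 1, 4/3, 5/3, 2, 7/3, 8/3.
g(1) ≈ 0.841, g(4/3) ≈ 0.972, g(5/3) ≈ 0.995, g(2) ≈ 0.909, g(7/3) ≈ 0.723, g(8/3) ≈ 0.457.
Sum = Δx · [g(1) + g(4/3) + g(5/3) + ...].
Sum ≈ 1.633.

1.633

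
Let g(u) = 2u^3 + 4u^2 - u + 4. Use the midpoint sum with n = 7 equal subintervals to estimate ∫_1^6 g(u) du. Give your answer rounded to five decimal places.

931.35204

Δu = (6 − 1)/7 = 5/7.
Midpoints: 19/14, 29/14, 39/14, 3.5, 59/14, 69/14, 79/14.
g(19/14) = 20593/1372, g(29/14) = 50583/1372, g(39/14) = 103573/1372, g(3.5) = 135.25, g(59/14) = 302553/1372, g(69/14) = 460543/1372, g(79/14) = 665533/1372.
Sum = Δu · [g(19/14) + g(29/14) + g(39/14) + ...].
Sum ≈ 931.35204.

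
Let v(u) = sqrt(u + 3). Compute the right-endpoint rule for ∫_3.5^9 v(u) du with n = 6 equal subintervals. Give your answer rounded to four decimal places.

Δu = (9 − 3.5)/6 = 11/12.
Right endpoints: 53/12, 16/3, 6.25, 43/6, 97/12, 9.
v(53/12) ≈ 2.7234, v(16/3) ≈ 2.8868, v(6.25) ≈ 3.0414, v(43/6) ≈ 3.1885, v(97/12) ≈ 3.3292, v(9) ≈ 3.4641.
Sum = Δu · [v(53/12) + v(16/3) + v(6.25) + ...].
Sum ≈ 17.0805.

17.0805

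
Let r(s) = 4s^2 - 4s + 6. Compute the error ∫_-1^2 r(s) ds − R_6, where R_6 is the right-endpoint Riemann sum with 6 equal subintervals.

-0.5

Exact integral: ∫_-1^2 r(s) ds = 24.
R_6 = 24.5.
Error = 24 − 24.5 = -0.5.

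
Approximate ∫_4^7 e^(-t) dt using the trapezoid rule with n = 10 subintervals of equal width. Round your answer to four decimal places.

Δt = (7 − 4)/10 = 0.3.
f(4) ≈ 0.0183, f(4.3) ≈ 0.0136, f(4.6) ≈ 0.0101, f(4.9) ≈ 0.0074, f(5.2) ≈ 0.0055, f(5.5) ≈ 0.0041, f(5.8) ≈ 0.0030, f(6.1) ≈ 0.0022, f(6.4) ≈ 0.0017, f(6.7) ≈ 0.0012, f(7) ≈ 0.0009.
T_10 = (Δt/2)·[f(t_0) + 2f(t_1) + ... + 2f(t_{9}) + f(t_10)].
Sum ≈ 0.0175.

0.0175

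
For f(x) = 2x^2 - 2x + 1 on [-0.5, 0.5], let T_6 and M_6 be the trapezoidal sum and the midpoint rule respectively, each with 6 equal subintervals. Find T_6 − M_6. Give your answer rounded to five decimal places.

T_6 ≈ 1.1759259.
M_6 ≈ 1.1620370.
T_6 − M_6 ≈ 0.01389.

0.01389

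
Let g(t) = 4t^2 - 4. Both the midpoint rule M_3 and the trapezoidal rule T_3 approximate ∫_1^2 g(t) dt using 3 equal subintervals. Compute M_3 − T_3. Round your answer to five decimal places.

-0.11111

M_3 ≈ 5.2962963.
T_3 ≈ 5.4074074.
M_3 − T_3 ≈ -0.11111.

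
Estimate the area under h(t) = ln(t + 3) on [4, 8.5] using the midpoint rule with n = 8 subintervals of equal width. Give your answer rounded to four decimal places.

9.9664

Δt = (8.5 − 4)/8 = 0.5625.
Midpoints: 4.28125, 4.84375, 5.40625, 5.96875, 6.53125, 7.09375, 7.65625, 8.21875.
h(4.28125) ≈ 1.9853, h(4.84375) ≈ 2.0597, h(5.40625) ≈ 2.1290, h(5.96875) ≈ 2.1937, h(6.53125) ≈ 2.2546, h(7.09375) ≈ 2.3119, h(7.65625) ≈ 2.3661, h(8.21875) ≈ 2.4176.
Sum = Δt · [h(4.28125) + h(4.84375) + h(5.40625) + ...].
Sum ≈ 9.9664.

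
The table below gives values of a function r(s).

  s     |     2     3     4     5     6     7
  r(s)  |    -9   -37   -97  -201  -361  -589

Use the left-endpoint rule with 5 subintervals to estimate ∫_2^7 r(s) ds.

-705

Δs = 1.
Sum = 1·[(-9) + (-37) + (-97) + (-201) + (-361)] = -705.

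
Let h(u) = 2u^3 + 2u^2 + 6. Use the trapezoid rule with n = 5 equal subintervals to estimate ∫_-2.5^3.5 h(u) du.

137.7

Δu = (3.5 − (-2.5))/5 = 1.2.
h(-2.5) = -12.75, h(-1.3) = 4.986, h(-0.1) = 6.018, h(1.1) = 11.082, h(2.3) = 40.914, h(3.5) = 116.25.
T_5 = (Δu/2)·[h(u_0) + 2h(u_1) + ... + 2h(u_{4}) + h(u_5)].
Sum = 137.7.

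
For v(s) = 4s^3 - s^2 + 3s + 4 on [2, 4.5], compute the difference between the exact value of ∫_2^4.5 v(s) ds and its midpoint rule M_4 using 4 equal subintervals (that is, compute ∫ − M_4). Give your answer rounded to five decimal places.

3.09245

Exact integral: ∫_2^4.5 v(s) ds ≈ 400.7291667.
M_4 = 397.63671875.
Error ≈ 400.7291667 − 397.63671875 ≈ 3.09245.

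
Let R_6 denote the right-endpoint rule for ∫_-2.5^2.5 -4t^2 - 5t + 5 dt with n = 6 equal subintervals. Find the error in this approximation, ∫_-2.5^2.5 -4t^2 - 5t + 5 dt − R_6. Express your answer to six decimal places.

Exact integral: ∫_-2.5^2.5 f(t) dt ≈ -16.66666667.
R_6 ≈ -29.39814815.
Error ≈ -16.66666667 − (-29.39814815) ≈ 12.731481.

12.731481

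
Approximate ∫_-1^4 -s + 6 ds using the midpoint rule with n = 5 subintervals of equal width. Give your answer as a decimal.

Δs = (4 − (-1))/5 = 1.
Midpoints: -0.5, 0.5, 1.5, 2.5, 3.5.
f(-0.5) = 6.5, f(0.5) = 5.5, f(1.5) = 4.5, f(2.5) = 3.5, f(3.5) = 2.5.
Sum = Δs · [f(-0.5) + f(0.5) + f(1.5) + f(2.5) + f(3.5)].
Sum = 22.5.

22.5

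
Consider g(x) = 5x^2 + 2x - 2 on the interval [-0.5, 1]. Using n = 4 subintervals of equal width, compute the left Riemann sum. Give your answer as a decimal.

-1.46484375

Δx = (1 − (-0.5))/4 = 0.375.
Left endpoints: -0.5, -0.125, 0.25, 0.625.
g(-0.5) = -1.75, g(-0.125) = -2.171875, g(0.25) = -1.1875, g(0.625) = 1.203125.
Sum = Δx · [g(-0.5) + g(-0.125) + g(0.25) + g(0.625)].
Sum = -1.46484375.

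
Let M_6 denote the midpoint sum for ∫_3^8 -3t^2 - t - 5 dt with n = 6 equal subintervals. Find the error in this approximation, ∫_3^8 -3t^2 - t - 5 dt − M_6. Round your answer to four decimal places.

-0.8681

Exact integral: ∫_3^8 f(t) dt = -537.5.
M_6 ≈ -536.631944.
Error ≈ -537.5 − (-536.631944) ≈ -0.8681.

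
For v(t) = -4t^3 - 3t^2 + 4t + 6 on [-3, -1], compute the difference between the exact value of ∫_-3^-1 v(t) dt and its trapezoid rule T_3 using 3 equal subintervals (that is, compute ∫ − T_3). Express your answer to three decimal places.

Exact integral: ∫_-3^-1 v(t) dt = 50.
T_3 ≈ 53.11111.
Error ≈ 50 − 53.11111 ≈ -3.111.

-3.111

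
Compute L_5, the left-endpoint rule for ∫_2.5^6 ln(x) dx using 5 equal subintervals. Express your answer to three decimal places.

4.644

Δx = (6 − 2.5)/5 = 0.7.
Left endpoints: 2.5, 3.2, 3.9, 4.6, 5.3.
f(2.5) ≈ 0.916, f(3.2) ≈ 1.163, f(3.9) ≈ 1.361, f(4.6) ≈ 1.526, f(5.3) ≈ 1.668.
Sum = Δx · [f(2.5) + f(3.2) + f(3.9) + f(4.6) + f(5.3)].
Sum ≈ 4.644.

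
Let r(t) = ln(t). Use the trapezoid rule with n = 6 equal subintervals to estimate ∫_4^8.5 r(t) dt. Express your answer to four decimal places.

8.1392

Δt = (8.5 − 4)/6 = 0.75.
r(4) ≈ 1.3863, r(4.75) ≈ 1.5581, r(5.5) ≈ 1.7047, r(6.25) ≈ 1.8326, r(7) ≈ 1.9459, r(7.75) ≈ 2.0477, r(8.5) ≈ 2.1401.
T_6 = (Δt/2)·[r(t_0) + 2r(t_1) + ... + 2r(t_{5}) + r(t_6)].
Sum ≈ 8.1392.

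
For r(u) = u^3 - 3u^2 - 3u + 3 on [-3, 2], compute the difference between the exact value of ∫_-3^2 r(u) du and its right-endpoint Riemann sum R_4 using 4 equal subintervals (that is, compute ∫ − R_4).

Exact integral: ∫_-3^2 r(u) du = -28.75.
R_4 = -12.734375.
Error = -28.75 − (-12.734375) = -16.015625.

-16.015625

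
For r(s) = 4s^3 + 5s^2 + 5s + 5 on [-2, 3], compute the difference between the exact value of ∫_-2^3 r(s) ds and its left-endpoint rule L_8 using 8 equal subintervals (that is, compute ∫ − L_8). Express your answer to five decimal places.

Exact integral: ∫_-2^3 r(s) ds ≈ 160.8333333.
L_8 = 105.0390625.
Error ≈ 160.8333333 − 105.0390625 ≈ 55.79427.

55.79427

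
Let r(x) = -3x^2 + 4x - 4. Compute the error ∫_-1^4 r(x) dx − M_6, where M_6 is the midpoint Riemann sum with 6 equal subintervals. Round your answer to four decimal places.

-0.8681

Exact integral: ∫_-1^4 r(x) dx = -55.
M_6 ≈ -54.131944.
Error ≈ -55 − (-54.131944) ≈ -0.8681.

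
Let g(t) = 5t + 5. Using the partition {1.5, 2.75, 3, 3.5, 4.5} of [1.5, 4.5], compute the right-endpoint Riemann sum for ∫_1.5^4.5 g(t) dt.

67.1875

Subinterval widths: 1.25, 0.25, 0.5, 1.
Right endpoints: 2.75, 3, 3.5, 4.5.
g(2.75) = 18.75, g(3) = 20, g(3.5) = 22.5, g(4.5) = 27.5.
Sum = Σ Δt_i · g(t_i).
Sum = 67.1875.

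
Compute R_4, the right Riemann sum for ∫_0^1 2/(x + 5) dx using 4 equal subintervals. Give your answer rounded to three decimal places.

Δx = (1 − 0)/4 = 0.25.
Right endpoints: 0.25, 0.5, 0.75, 1.
f(0.25) = 8/21, f(0.5) = 4/11, f(0.75) = 8/23, f(1) = 1/3.
Sum = Δx · [f(0.25) + f(0.5) + f(0.75) + f(1)].
Sum ≈ 0.356.

0.356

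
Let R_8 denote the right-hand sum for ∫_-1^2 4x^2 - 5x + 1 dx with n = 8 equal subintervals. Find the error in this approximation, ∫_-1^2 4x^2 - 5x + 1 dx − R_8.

0.28125

Exact integral: ∫_-1^2 f(x) dx = 7.5.
R_8 = 7.21875.
Error = 7.5 − 7.21875 = 0.28125.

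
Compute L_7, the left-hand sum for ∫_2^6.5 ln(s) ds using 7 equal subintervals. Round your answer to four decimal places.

Δs = (6.5 − 2)/7 = 9/14.
Left endpoints: 2, 37/14, 23/7, 55/14, 32/7, 73/14, 41/7.
f(2) ≈ 0.6931, f(37/14) ≈ 0.9719, f(23/7) ≈ 1.1896, f(55/14) ≈ 1.3683, f(32/7) ≈ 1.5198, f(73/14) ≈ 1.6514, f(41/7) ≈ 1.7677.
Sum = Δs · [f(2) + f(37/14) + f(23/7) + ...].
Sum ≈ 5.8897.

5.8897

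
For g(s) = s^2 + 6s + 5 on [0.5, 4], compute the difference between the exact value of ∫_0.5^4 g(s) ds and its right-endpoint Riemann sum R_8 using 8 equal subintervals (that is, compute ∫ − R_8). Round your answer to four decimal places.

Exact integral: ∫_0.5^4 g(s) ds ≈ 86.041667.
R_8 ≈ 94.192383.
Error ≈ 86.041667 − 94.192383 ≈ -8.1507.

-8.1507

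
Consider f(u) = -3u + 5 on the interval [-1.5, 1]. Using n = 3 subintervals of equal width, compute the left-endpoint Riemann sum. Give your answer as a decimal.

Δu = (1 − (-1.5))/3 = 5/6.
Left endpoints: -1.5, -2/3, 1/6.
f(-1.5) = 9.5, f(-2/3) = 7, f(1/6) = 4.5.
Sum = Δu · [f(-1.5) + f(-2/3) + f(1/6)].
Sum = 17.5.

17.5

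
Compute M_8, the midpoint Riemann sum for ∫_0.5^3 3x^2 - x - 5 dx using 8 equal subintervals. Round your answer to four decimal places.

Δx = (3 − 0.5)/8 = 0.3125.
Midpoints: 0.65625, 0.96875, 1.28125, 1.59375, 1.90625, 2.21875, 2.53125, 2.84375.
f(0.65625) = -4469/1024, f(0.96875) = -3229/1024, f(1.28125) = -1389/1024, f(1.59375) = 1051/1024, f(1.90625) = 4091/1024, f(2.21875) = 7731/1024, f(2.53125) = 11971/1024, f(2.84375) = 16811/1024.
Sum = Δx · [f(0.65625) + f(0.96875) + f(1.28125) + ...].
Sum ≈ 9.9390.

9.9390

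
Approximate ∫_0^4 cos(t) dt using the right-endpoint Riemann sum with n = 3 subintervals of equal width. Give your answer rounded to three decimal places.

-1.744

Δt = (4 − 0)/3 = 4/3.
Right endpoints: 4/3, 8/3, 4.
f(4/3) ≈ 0.235, f(8/3) ≈ -0.889, f(4) ≈ -0.654.
Sum = Δt · [f(4/3) + f(8/3) + f(4)].
Sum ≈ -1.744.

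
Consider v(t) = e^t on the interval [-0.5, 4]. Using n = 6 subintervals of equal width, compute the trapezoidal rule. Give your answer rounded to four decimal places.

56.4991

Δt = (4 − (-0.5))/6 = 0.75.
v(-0.5) ≈ 0.6065, v(0.25) ≈ 1.2840, v(1) ≈ 2.7183, v(1.75) ≈ 5.7546, v(2.5) ≈ 12.1825, v(3.25) ≈ 25.7903, v(4) ≈ 54.5982.
T_6 = (Δt/2)·[v(t_0) + 2v(t_1) + ... + 2v(t_{5}) + v(t_6)].
Sum ≈ 56.4991.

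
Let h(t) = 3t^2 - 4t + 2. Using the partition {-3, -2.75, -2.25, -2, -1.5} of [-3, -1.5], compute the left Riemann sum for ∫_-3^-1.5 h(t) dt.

Subinterval widths: 0.25, 0.5, 0.25, 0.5.
Left endpoints: -3, -2.75, -2.25, -2.
h(-3) = 41, h(-2.75) = 35.6875, h(-2.25) = 26.1875, h(-2) = 22.
Sum = Σ Δt_i · h(t_i).
Sum = 45.640625.

45.640625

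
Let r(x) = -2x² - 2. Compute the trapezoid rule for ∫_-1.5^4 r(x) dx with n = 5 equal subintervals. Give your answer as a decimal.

Δx = (4 − (-1.5))/5 = 1.1.
r(-1.5) = -6.5, r(-0.4) = -2.32, r(0.7) = -2.98, r(1.8) = -8.48, r(2.9) = -18.82, r(4) = -34.
T_5 = (Δx/2)·[r(x_0) + 2r(x_1) + ... + 2r(x_{4}) + r(x_5)].
Sum = -58.135.

-58.135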